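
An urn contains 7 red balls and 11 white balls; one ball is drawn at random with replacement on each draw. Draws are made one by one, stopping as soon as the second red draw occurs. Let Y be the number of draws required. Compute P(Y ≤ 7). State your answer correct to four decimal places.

0.8264

Finishing within 7 draws ⇔ at least 2 successes in the first 7. With X ~ Binomial(7, 0.388889), P(Y ≤ 7) = 1 − P(X ≤ 1).
  k=0: C(7,0)·0.388889^0·0.611111^7 = 0.031830
  k=1: C(7,1)·0.388889^1·0.611111^6 = 0.141790
1 − 0.173620 = 0.826380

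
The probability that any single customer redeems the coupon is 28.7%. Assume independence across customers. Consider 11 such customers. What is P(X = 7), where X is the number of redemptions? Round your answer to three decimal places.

0.014

X ~ Binomial(n=11, p=0.287).
P(X=7) = C(11,7) · p^7 · (1−p)^4
= 330 · 0.00016039 · 0.25844 = 0.01368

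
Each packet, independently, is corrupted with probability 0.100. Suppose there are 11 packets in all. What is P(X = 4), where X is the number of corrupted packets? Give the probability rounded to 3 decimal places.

0.016

X ~ Binomial(n=11, p=0.10).
P(X=4) = C(11,4) · p^4 · (1−p)^7
= 330 · 0.0001 · 0.4783 = 0.01578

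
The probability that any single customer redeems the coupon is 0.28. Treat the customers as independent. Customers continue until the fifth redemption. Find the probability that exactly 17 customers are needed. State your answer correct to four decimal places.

0.0608

Y = trial on which the fifth success occurs; negative binomial, r=5, p=0.28.
P(Y=17) = C(16,4) · p^5 · (1−p)^12
= 1820 · 0.001721 · 0.019408 = 0.060793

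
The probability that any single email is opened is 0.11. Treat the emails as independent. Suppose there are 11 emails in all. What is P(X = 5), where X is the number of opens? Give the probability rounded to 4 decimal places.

X ~ Binomial(n=11, p=0.11).
P(X=5) = C(11,5) · p^5 · (1−p)^6
= 462 · 1.6105e-05 · 0.49698 = 0.003698

0.0037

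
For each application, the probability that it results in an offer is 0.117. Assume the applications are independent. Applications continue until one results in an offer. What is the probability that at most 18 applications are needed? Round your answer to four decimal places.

0.8935

Y = number of applications to the first success; geometric, p = 0.117.
P(Y ≤ 18) = 1 − (1−p)^18 = 1 − 0.106486 = 0.893514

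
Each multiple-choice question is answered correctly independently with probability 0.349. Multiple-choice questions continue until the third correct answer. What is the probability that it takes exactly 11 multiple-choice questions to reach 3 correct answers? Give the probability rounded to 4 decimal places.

Y = trial on which the third success occurs; negative binomial, r=3, p=0.349.
P(Y=11) = C(10,2) · p^3 · (1−p)^8
= 45 · 0.042509 · 0.032259 = 0.061707

0.0617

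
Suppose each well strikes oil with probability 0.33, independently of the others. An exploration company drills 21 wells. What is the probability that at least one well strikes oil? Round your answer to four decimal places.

0.9998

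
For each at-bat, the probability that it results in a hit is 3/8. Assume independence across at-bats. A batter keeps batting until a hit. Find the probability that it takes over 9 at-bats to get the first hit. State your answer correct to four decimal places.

Y = number of at-bats to the first success; geometric, p = 0.375.
P(Y > 9) = P(first 9 all fail) = (1−p)^9 = 0.014552

0.0146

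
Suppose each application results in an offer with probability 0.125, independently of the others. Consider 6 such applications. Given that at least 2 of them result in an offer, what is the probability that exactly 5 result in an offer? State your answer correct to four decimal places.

0.0010

X ~ Binomial(6, 0.125). Want P(X=5 | X≥2) = P(X=5) / P(X≥2).
P(X=5) = C(6,5)·0.125^5·0.875^1 = 0.000160
P(X≥2) = 1 − 0.448795 − 0.384682 = 0.166523
Ratio = 0.000160 / 0.166523 = 0.000962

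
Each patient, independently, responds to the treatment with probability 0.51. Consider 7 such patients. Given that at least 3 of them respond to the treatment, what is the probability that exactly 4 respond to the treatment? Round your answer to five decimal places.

0.35284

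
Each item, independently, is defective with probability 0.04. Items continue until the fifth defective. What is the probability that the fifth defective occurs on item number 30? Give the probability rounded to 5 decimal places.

Y = trial on which the fifth success occurs; negative binomial, r=5, p=0.04.
P(Y=30) = C(29,4) · p^5 · (1−p)^25
= 23751 · 1.024e-07 · 0.3604 = 0.0008765

0.00088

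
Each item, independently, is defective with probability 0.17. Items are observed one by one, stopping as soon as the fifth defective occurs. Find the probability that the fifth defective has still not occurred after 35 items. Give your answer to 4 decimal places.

Needing more than 35 items ⇔ fewer than 5 successes in the first 35. With X ~ Binomial(35, 0.17), P(Y > 35) = P(X ≤ 4).
  k=0: C(35,0)·0.17^0·0.83^35 = 0.001471
  k=1: C(35,1)·0.17^1·0.83^34 = 0.010548
  k=2: C(35,2)·0.17^2·0.83^33 = 0.036728
  k=3: C(35,3)·0.17^3·0.83^32 = 0.082748
  k=4: C(35,4)·0.17^4·0.83^31 = 0.135586
P(X ≤ 4) = 0.267081

0.2671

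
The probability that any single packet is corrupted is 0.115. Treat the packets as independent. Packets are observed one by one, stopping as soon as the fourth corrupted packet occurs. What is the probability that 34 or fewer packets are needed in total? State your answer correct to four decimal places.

0.5599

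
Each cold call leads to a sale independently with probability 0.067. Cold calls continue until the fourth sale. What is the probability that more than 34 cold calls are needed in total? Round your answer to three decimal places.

Needing more than 34 cold calls ⇔ fewer than 4 successes in the first 34. With X ~ Binomial(34, 0.067), P(Y > 34) = P(X ≤ 3).
  k=0: C(34,0)·0.067^0·0.933^34 = 0.09462
  k=1: C(34,1)·0.067^1·0.933^33 = 0.23102
  k=2: C(34,2)·0.067^2·0.933^32 = 0.27373
  k=3: C(34,3)·0.067^3·0.933^31 = 0.20968
P(X ≤ 3) = 0.80904

0.809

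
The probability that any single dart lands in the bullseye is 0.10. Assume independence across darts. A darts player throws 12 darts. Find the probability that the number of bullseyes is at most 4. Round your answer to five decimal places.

0.99567

X ~ Binomial(12, 0.10); P(X ≤ 4) = Σ C(12,k) p^k (1−p)^(12−k) over k:
  k=0: C(12,0)·0.10^0·0.90^12 = 0.2824295
  k=1: C(12,1)·0.10^1·0.90^11 = 0.3765727
  k=2: C(12,2)·0.10^2·0.90^10 = 0.2301278
  k=3: C(12,3)·0.10^3·0.90^9 = 0.0852325
  k=4: C(12,4)·0.10^4·0.90^8 = 0.0213081
Total = 0.9956707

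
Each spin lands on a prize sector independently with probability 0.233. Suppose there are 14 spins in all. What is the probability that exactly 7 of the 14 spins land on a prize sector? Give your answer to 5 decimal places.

0.01998

X ~ Binomial(n=14, p=0.233).
P(X=7) = C(14,7) · p^7 · (1−p)^7
= 3432 · 3.7281e-05 · 0.15616 = 0.0199805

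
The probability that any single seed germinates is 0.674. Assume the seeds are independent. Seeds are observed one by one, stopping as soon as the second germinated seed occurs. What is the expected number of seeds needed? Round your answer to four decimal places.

2.9674

Y = total seeds until the second success; negative binomial with r=2, p=0.674.
E[Y] = r / p = 2 / 0.674 = 2.967359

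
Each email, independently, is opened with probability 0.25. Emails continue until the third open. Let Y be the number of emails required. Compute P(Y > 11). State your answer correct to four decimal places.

Needing more than 11 emails ⇔ fewer than 3 successes in the first 11. With X ~ Binomial(11, 0.25), P(Y > 11) = P(X ≤ 2).
  k=0: C(11,0)·0.25^0·0.75^11 = 0.042235
  k=1: C(11,1)·0.25^1·0.75^10 = 0.154862
  k=2: C(11,2)·0.25^2·0.75^9 = 0.258104
P(X ≤ 2) = 0.455201

0.4552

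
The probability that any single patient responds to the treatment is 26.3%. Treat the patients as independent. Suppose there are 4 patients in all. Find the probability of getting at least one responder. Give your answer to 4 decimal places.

0.7050

P(at least one) = 1 − P(none) = 1 − (1 − 0.263)^4
= 1 − 0.295033 = 0.704967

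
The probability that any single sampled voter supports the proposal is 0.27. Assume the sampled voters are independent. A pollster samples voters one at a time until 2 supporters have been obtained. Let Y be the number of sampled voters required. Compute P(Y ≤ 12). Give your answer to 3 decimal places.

Finishing within 12 sampled voters ⇔ at least 2 successes in the first 12. With X ~ Binomial(12, 0.27), P(Y ≤ 12) = 1 − P(X ≤ 1).
  k=0: C(12,0)·0.27^0·0.73^12 = 0.02290
  k=1: C(12,1)·0.27^1·0.73^11 = 0.10165
1 − 0.12455 = 0.87545

0.875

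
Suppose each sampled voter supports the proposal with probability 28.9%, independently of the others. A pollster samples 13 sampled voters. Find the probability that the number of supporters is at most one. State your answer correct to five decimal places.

X ~ Binomial(13, 0.289); P(X ≤ 1) = Σ C(13,k) p^k (1−p)^(13−k) over k:
  k=0: C(13,0)·0.289^0·0.711^13 = 0.0118660
  k=1: C(13,1)·0.289^1·0.711^12 = 0.0627013
Total = 0.0745673

0.07457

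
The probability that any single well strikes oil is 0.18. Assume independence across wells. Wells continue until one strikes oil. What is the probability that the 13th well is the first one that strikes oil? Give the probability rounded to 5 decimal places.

0.01664

Geometric (trials to first success), p = 0.18.
P(Y = 13) = (1−p)^12 · p = 0.09242 · 0.18 = 0.0166356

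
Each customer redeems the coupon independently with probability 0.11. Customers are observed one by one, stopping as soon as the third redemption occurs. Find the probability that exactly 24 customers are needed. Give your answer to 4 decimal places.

Y = trial on which the third success occurs; negative binomial, r=3, p=0.11.
P(Y=24) = C(23,2) · p^3 · (1−p)^21
= 253 · 0.001331 · 0.086535 = 0.029140

0.0291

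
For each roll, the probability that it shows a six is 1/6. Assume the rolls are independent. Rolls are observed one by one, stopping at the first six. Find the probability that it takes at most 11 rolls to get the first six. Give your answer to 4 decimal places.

Y = number of rolls to the first success; geometric, p = 0.166667.
P(Y ≤ 11) = 1 − (1−p)^11 = 1 − 0.134588 = 0.865412

0.8654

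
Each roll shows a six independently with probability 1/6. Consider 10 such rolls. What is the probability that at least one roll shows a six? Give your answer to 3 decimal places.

P(at least one) = 1 − P(none) = 1 − (1 − 0.166667)^10
= 1 − 0.16151 = 0.83849

0.838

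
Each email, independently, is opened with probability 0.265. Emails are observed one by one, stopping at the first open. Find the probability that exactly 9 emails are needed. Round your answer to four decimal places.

Geometric (trials to first success), p = 0.265.
P(Y = 9) = (1−p)^8 · p = 0.085172 · 0.265 = 0.022571

0.0226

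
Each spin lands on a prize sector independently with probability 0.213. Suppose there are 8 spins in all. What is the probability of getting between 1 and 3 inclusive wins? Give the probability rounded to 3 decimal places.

0.784

X ~ Binomial(8, 0.213); P(1 ≤ X ≤ 3) = Σ C(8,k) p^k (1−p)^(8−k) over k:
  k=1: C(8,1)·0.213^1·0.787^7 = 0.31863
  k=2: C(8,2)·0.213^2·0.787^6 = 0.30183
  k=3: C(8,3)·0.213^3·0.787^5 = 0.16338
Total = 0.78385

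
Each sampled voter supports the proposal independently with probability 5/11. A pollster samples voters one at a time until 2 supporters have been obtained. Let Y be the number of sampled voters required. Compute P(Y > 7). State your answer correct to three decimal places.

Needing more than 7 sampled voters ⇔ fewer than 2 successes in the first 7. With X ~ Binomial(7, 0.454545), P(Y > 7) = P(X ≤ 1).
  k=0: C(7,0)·0.454545^0·0.545455^7 = 0.01437
  k=1: C(7,1)·0.454545^1·0.545455^6 = 0.08380
P(X ≤ 1) = 0.09816

0.098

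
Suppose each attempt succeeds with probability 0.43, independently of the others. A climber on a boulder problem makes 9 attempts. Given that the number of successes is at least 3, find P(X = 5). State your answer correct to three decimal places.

0.238

X ~ Binomial(9, 0.43). Want P(X=5 | X≥3) = P(X=5) / P(X≥3).
P(X=5) = C(9,5)·0.43^5·0.57^4 = 0.19553
P(X≥3) = 1 − 0.00635 − 0.04312 − 0.13013 = 0.82040
Ratio = 0.19553 / 0.82040 = 0.23833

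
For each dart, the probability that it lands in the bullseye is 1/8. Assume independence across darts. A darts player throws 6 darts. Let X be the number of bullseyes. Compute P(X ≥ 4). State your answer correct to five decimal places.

0.00297

X ~ Binomial(6, 0.125); P(X ≥ 4) = Σ C(6,k) p^k (1−p)^(6−k) over k:
  k=4: C(6,4)·0.125^4·0.875^2 = 0.0028038
  k=5: C(6,5)·0.125^5·0.875^1 = 0.0001602
  k=6: C(6,6)·0.125^6·0.875^0 = 0.0000038
Total = 0.0029678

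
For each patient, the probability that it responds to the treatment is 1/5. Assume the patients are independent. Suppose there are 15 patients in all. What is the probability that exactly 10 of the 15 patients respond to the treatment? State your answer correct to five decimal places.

X ~ Binomial(n=15, p=0.20).
P(X=10) = C(15,10) · p^10 · (1−p)^5
= 3003 · 1.024e-07 · 0.32768 = 0.0001008

0.00010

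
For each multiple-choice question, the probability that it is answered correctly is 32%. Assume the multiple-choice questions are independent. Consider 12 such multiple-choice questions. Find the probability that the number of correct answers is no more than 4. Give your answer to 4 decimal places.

0.6692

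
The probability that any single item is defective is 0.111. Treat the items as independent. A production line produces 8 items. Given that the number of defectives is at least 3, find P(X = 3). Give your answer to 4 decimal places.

0.8528

X ~ Binomial(8, 0.111). Want P(X=3 | X≥3) = P(X=3) / P(X≥3).
P(X=3) = C(8,3)·0.111^3·0.889^5 = 0.042527
P(X≥3) = 1 − 0.390134 − 0.389695 − 0.170300 = 0.049870
Ratio = 0.042527 / 0.049870 = 0.852753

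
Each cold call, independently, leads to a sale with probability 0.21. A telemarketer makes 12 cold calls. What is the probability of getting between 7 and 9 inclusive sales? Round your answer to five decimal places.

0.00520

X ~ Binomial(12, 0.21); P(7 ≤ X ≤ 9) = Σ C(12,k) p^k (1−p)^(12−k) over k:
  k=7: C(12,7)·0.21^7·0.79^5 = 0.0043893
  k=8: C(12,8)·0.21^8·0.79^4 = 0.0007292
  k=9: C(12,9)·0.21^9·0.79^3 = 0.0000862
Total = 0.0052047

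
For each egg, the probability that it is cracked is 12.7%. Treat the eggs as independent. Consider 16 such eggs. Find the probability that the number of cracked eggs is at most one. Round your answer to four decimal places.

X ~ Binomial(16, 0.127); P(X ≤ 1) = Σ C(16,k) p^k (1−p)^(16−k) over k:
  k=0: C(16,0)·0.127^0·0.873^16 = 0.113822
  k=1: C(16,1)·0.127^1·0.873^15 = 0.264934
Total = 0.378756

0.3788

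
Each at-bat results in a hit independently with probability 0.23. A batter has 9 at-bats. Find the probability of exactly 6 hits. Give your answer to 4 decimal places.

0.0057

X ~ Binomial(n=9, p=0.23).
P(X=6) = C(9,6) · p^6 · (1−p)^3
= 84 · 0.00014804 · 0.45653 = 0.005677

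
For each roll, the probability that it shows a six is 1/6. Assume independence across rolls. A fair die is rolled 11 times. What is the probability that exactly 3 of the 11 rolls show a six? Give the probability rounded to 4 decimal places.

X ~ Binomial(n=11, p=0.166667).
P(X=3) = C(11,3) · p^3 · (1−p)^8
= 165 · 0.0046296 · 0.23257 = 0.177656

0.1777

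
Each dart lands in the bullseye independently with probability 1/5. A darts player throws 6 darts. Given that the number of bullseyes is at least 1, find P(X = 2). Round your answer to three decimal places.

0.333

X ~ Binomial(6, 0.20). Want P(X=2 | X≥1) = P(X=2) / P(X≥1).
P(X=2) = C(6,2)·0.20^2·0.80^4 = 0.24576
P(X≥1) = 1 − 0.26214 = 0.73786
Ratio = 0.24576 / 0.73786 = 0.33307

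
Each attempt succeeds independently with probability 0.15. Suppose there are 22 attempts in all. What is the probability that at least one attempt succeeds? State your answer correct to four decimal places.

0.9720

P(at least one) = 1 − P(none) = 1 − (1 − 0.15)^22
= 1 − 0.028004 = 0.971996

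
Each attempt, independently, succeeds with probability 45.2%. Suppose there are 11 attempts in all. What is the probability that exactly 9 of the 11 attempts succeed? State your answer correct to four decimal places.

0.0130

X ~ Binomial(n=11, p=0.452).
P(X=9) = C(11,9) · p^9 · (1−p)^2
= 55 · 0.00078749 · 0.3003 = 0.013007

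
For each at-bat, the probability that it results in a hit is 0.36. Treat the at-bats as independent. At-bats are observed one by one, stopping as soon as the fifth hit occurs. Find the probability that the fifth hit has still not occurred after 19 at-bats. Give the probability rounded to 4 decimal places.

Needing more than 19 at-bats ⇔ fewer than 5 successes in the first 19. With X ~ Binomial(19, 0.36), P(Y > 19) = P(X ≤ 4).
  k=0: C(19,0)·0.36^0·0.64^19 = 0.000208
  k=1: C(19,1)·0.36^1·0.64^18 = 0.002220
  k=2: C(19,2)·0.36^2·0.64^17 = 0.011237
  k=3: C(19,3)·0.36^3·0.64^16 = 0.035819
  k=4: C(19,4)·0.36^4·0.64^15 = 0.080592
P(X ≤ 4) = 0.130076

0.1301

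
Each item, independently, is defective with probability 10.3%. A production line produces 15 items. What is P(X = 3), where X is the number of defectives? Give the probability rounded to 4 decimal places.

X ~ Binomial(n=15, p=0.103).
P(X=3) = C(15,3) · p^3 · (1−p)^12
= 455 · 0.0010927 · 0.27134 = 0.134906

0.1349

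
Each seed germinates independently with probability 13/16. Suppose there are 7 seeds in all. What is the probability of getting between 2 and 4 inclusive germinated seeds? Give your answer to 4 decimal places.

0.1270

X ~ Binomial(7, 0.8125); P(2 ≤ X ≤ 4) = Σ C(7,k) p^k (1−p)^(7−k) over k:
  k=2: C(7,2)·0.8125^2·0.1875^5 = 0.003213
  k=3: C(7,3)·0.8125^3·0.1875^4 = 0.023203
  k=4: C(7,4)·0.8125^4·0.1875^3 = 0.100546
Total = 0.126962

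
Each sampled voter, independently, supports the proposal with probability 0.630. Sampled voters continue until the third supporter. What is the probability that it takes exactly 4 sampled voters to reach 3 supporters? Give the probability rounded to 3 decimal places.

Y = trial on which the third success occurs; negative binomial, r=3, p=0.63.
P(Y=4) = C(3,2) · p^3 · (1−p)^1
= 3 · 0.25005 · 0.37 = 0.27755

0.278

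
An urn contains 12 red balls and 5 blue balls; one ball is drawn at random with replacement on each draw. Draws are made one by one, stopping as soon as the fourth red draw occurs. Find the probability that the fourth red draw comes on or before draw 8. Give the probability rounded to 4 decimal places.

Finishing within 8 draws ⇔ at least 4 successes in the first 8. With X ~ Binomial(8, 0.705882), P(Y ≤ 8) = 1 − P(X ≤ 3).
  k=0: C(8,0)·0.705882^0·0.294118^8 = 0.000056
  k=1: C(8,1)·0.705882^1·0.294118^7 = 0.001075
  k=2: C(8,2)·0.705882^2·0.294118^6 = 0.009031
  k=3: C(8,3)·0.705882^3·0.294118^5 = 0.043350
1 − 0.053513 = 0.946487

0.9465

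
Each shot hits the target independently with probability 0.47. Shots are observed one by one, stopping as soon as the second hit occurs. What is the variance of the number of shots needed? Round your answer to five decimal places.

4.79855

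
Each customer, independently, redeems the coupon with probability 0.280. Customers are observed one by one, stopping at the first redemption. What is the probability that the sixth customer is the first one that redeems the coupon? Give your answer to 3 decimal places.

Geometric (trials to first success), p = 0.28.
P(Y = 6) = (1−p)^5 · p = 0.19349 · 0.28 = 0.05418

0.054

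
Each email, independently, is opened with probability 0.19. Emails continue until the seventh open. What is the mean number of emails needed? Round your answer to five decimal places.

Y = total emails until the seventh success; negative binomial with r=7, p=0.19.
E[Y] = r / p = 7 / 0.19 = 36.8421053

36.84211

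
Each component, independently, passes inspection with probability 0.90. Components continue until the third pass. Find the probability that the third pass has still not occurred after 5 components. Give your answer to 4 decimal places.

0.0086

Needing more than 5 components ⇔ fewer than 3 successes in the first 5. With X ~ Binomial(5, 0.90), P(Y > 5) = P(X ≤ 2).
  k=0: C(5,0)·0.90^0·0.10^5 = 0.000010
  k=1: C(5,1)·0.90^1·0.10^4 = 0.000450
  k=2: C(5,2)·0.90^2·0.10^3 = 0.008100
P(X ≤ 2) = 0.008560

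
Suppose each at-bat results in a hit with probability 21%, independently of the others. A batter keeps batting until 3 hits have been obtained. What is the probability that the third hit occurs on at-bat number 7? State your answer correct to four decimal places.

Y = trial on which the third success occurs; negative binomial, r=3, p=0.21.
P(Y=7) = C(6,2) · p^3 · (1−p)^4
= 15 · 0.009261 · 0.3895 = 0.054108

0.0541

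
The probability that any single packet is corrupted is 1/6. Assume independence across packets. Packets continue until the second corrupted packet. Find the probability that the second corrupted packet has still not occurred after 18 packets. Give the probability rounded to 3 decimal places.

0.173

Needing more than 18 packets ⇔ fewer than 2 successes in the first 18. With X ~ Binomial(18, 0.166667), P(Y > 18) = P(X ≤ 1).
  k=0: C(18,0)·0.166667^0·0.833333^18 = 0.03756
  k=1: C(18,1)·0.166667^1·0.833333^17 = 0.13522
P(X ≤ 1) = 0.17278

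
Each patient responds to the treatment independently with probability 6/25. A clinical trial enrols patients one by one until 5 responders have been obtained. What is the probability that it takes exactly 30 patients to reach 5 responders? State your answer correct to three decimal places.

0.020

Y = trial on which the fifth success occurs; negative binomial, r=5, p=0.24.
P(Y=30) = C(29,4) · p^5 · (1−p)^25
= 23751 · 0.00079626 · 0.0010479 = 0.01982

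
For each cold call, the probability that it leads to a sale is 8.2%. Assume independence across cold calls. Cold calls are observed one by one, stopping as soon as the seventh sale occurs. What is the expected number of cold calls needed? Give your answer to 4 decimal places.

Y = total cold calls until the seventh success; negative binomial with r=7, p=0.082.
E[Y] = r / p = 7 / 0.082 = 85.365854

85.3659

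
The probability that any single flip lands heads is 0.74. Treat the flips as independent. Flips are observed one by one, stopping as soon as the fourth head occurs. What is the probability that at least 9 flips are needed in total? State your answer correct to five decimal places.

0.03219

Needing more than 8 flips ⇔ fewer than 4 successes in the first 8. With X ~ Binomial(8, 0.74), P(Y > 8) = P(X ≤ 3).
  k=0: C(8,0)·0.74^0·0.26^8 = 0.0000209
  k=1: C(8,1)·0.74^1·0.26^7 = 0.0004755
  k=2: C(8,2)·0.74^2·0.26^6 = 0.0047365
  k=3: C(8,3)·0.74^3·0.26^5 = 0.0269619
P(X ≤ 3) = 0.0321948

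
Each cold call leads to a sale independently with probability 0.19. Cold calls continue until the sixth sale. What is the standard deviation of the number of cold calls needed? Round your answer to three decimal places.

11.603

Y = total cold calls until the sixth success; negative binomial with r=6, p=0.19.
SD(Y) = √[r(1−p)/p²] = √(134.62604) = 11.60285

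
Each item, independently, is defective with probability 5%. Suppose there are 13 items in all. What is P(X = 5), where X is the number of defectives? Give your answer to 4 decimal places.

0.0003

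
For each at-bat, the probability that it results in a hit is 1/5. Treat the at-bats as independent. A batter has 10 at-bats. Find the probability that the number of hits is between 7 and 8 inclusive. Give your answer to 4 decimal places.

0.0009

X ~ Binomial(10, 0.20); P(7 ≤ X ≤ 8) = Σ C(10,k) p^k (1−p)^(10−k) over k:
  k=7: C(10,7)·0.20^7·0.80^3 = 0.000786
  k=8: C(10,8)·0.20^8·0.80^2 = 0.000074
Total = 0.000860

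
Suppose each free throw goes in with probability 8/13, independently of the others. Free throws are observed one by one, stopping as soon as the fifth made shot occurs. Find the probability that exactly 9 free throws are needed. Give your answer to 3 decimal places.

0.135

Y = trial on which the fifth success occurs; negative binomial, r=5, p=0.615385.
P(Y=9) = C(8,4) · p^5 · (1−p)^4
= 70 · 0.088254 · 0.021883 = 0.13519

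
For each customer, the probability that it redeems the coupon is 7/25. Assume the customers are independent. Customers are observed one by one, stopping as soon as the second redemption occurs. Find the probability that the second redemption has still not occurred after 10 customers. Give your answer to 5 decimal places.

0.18304

Needing more than 10 customers ⇔ fewer than 2 successes in the first 10. With X ~ Binomial(10, 0.28), P(Y > 10) = P(X ≤ 1).
  k=0: C(10,0)·0.28^0·0.72^10 = 0.0374391
  k=1: C(10,1)·0.28^1·0.72^9 = 0.1455964
P(X ≤ 1) = 0.1830354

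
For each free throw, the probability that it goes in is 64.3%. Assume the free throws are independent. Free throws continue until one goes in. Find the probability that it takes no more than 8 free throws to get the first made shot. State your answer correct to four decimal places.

Y = number of free throws to the first success; geometric, p = 0.643.
P(Y ≤ 8) = 1 − (1−p)^8 = 1 − 0.000264 = 0.999736

0.9997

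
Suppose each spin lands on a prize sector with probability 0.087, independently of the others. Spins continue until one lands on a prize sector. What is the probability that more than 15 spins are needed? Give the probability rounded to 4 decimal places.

Y = number of spins to the first success; geometric, p = 0.087.
P(Y > 15) = P(first 15 all fail) = (1−p)^15 = 0.255306

0.2553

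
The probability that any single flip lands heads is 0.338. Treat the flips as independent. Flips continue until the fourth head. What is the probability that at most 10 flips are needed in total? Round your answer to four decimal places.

Finishing within 10 flips ⇔ at least 4 successes in the first 10. With X ~ Binomial(10, 0.338), P(Y ≤ 10) = 1 − P(X ≤ 3).
  k=0: C(10,0)·0.338^0·0.662^10 = 0.016165
  k=1: C(10,1)·0.338^1·0.662^9 = 0.082535
  k=2: C(10,2)·0.338^2·0.662^8 = 0.189631
  k=3: C(10,3)·0.338^3·0.662^7 = 0.258189
1 − 0.546520 = 0.453480

0.4535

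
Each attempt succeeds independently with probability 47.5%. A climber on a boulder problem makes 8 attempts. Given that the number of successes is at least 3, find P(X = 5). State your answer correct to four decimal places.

X ~ Binomial(8, 0.475). Want P(X=5 | X≥3) = P(X=5) / P(X≥3).
P(X=5) = C(8,5)·0.475^5·0.525^3 = 0.195945
P(X≥3) = 1 − 0.005771 − 0.041773 − 0.132282 = 0.820173
Ratio = 0.195945 / 0.820173 = 0.238907

0.2389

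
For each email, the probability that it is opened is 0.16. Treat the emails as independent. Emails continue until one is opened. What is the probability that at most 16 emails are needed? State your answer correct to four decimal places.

0.9386

Y = number of emails to the first success; geometric, p = 0.16.
P(Y ≤ 16) = 1 − (1−p)^16 = 1 − 0.061442 = 0.938558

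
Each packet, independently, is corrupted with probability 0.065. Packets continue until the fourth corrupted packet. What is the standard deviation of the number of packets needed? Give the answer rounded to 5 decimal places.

Y = total packets until the fourth success; negative binomial with r=4, p=0.065.
SD(Y) = √[r(1−p)/p²] = √(885.2071006) = 29.7524302

29.75243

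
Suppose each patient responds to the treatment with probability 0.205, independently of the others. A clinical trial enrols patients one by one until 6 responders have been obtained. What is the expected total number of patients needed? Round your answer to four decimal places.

29.2683

Y = total patients until the sixth success; negative binomial with r=6, p=0.205.
E[Y] = r / p = 6 / 0.205 = 29.268293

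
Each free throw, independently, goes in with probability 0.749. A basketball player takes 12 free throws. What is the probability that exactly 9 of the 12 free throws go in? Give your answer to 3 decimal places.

0.258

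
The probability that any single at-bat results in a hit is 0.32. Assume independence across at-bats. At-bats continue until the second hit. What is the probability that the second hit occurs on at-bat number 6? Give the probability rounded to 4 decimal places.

Y = trial on which the second success occurs; negative binomial, r=2, p=0.32.
P(Y=6) = C(5,1) · p^2 · (1−p)^4
= 5 · 0.1024 · 0.21381 = 0.109473

0.1095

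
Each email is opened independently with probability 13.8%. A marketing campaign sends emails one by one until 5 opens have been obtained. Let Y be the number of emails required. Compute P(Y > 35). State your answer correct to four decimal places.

Needing more than 35 emails ⇔ fewer than 5 successes in the first 35. With X ~ Binomial(35, 0.138), P(Y > 35) = P(X ≤ 4).
  k=0: C(35,0)·0.138^0·0.862^35 = 0.005530
  k=1: C(35,1)·0.138^1·0.862^34 = 0.030988
  k=2: C(35,2)·0.138^2·0.862^33 = 0.084336
  k=3: C(35,3)·0.138^3·0.862^32 = 0.148518
  k=4: C(35,4)·0.138^4·0.862^31 = 0.190213
P(X ≤ 4) = 0.459586

0.4596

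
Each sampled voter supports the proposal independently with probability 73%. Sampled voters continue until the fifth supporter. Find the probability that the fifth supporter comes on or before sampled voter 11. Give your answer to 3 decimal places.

Finishing within 11 sampled voters ⇔ at least 5 successes in the first 11. With X ~ Binomial(11, 0.73), P(Y ≤ 11) = 1 − P(X ≤ 4).
  k=0: C(11,0)·0.73^0·0.27^11 = 0.00000
  k=1: C(11,1)·0.73^1·0.27^10 = 0.00002
  k=2: C(11,2)·0.73^2·0.27^9 = 0.00022
  k=3: C(11,3)·0.73^3·0.27^8 = 0.00181
  k=4: C(11,4)·0.73^4·0.27^7 = 0.00980
1 − 0.01186 = 0.98814

0.988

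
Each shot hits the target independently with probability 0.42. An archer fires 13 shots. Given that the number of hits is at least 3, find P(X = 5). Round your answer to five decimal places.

0.22511

X ~ Binomial(13, 0.42). Want P(X=5 | X≥3) = P(X=5) / P(X≥3).
P(X=5) = C(13,5)·0.42^5·0.58^8 = 0.2154016
P(X≥3) = 1 − 0.0008406 − 0.0079128 − 0.0343796 = 0.9568671
Ratio = 0.2154016 / 0.9568671 = 0.2251113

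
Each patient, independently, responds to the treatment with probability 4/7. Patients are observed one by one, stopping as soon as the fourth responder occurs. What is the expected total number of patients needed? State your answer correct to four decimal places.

Y = total patients until the fourth success; negative binomial with r=4, p=0.571429.
E[Y] = r / p = 4 / 0.571429 = 7.000000

7.0000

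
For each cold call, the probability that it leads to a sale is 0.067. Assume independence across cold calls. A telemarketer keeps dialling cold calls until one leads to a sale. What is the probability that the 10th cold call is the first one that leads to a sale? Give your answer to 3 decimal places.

0.036

Geometric (trials to first success), p = 0.067.
P(Y = 10) = (1−p)^9 · p = 0.53572 · 0.067 = 0.03589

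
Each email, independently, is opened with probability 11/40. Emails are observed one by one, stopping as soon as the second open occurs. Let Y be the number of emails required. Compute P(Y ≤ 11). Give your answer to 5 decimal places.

0.84954

Finishing within 11 emails ⇔ at least 2 successes in the first 11. With X ~ Binomial(11, 0.275), P(Y ≤ 11) = 1 − P(X ≤ 1).
  k=0: C(11,0)·0.275^0·0.725^11 = 0.0290883
  k=1: C(11,1)·0.275^1·0.725^10 = 0.1213683
1 − 0.1504566 = 0.8495434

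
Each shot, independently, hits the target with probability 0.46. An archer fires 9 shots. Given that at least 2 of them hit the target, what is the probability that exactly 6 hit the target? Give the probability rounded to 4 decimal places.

0.1297

X ~ Binomial(9, 0.46). Want P(X=6 | X≥2) = P(X=6) / P(X≥2).
P(X=6) = C(9,6)·0.46^6·0.54^3 = 0.125316
P(X≥2) = 1 − 0.003904 − 0.029933 = 0.966163
Ratio = 0.125316 / 0.966163 = 0.129705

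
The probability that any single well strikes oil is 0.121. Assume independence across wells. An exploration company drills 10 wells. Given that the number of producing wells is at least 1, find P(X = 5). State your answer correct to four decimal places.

0.0047

X ~ Binomial(10, 0.121). Want P(X=5 | X≥1) = P(X=5) / P(X≥1).
P(X=5) = C(10,5)·0.121^5·0.879^5 = 0.003430
P(X≥1) = 1 − 0.275352 = 0.724648
Ratio = 0.003430 / 0.724648 = 0.004733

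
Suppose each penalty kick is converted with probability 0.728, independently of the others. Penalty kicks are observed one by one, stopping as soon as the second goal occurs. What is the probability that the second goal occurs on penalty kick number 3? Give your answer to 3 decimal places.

Y = trial on which the second success occurs; negative binomial, r=2, p=0.728.
P(Y=3) = C(2,1) · p^2 · (1−p)^1
= 2 · 0.52998 · 0.272 = 0.28831

0.288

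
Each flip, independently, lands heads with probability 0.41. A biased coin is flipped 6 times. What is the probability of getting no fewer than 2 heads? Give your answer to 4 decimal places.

0.7819

X ~ Binomial(6, 0.41); P(X ≥ 2) = Σ C(6,k) p^k (1−p)^(6−k) over k:
  k=2: C(6,2)·0.41^2·0.59^4 = 0.305539
  k=3: C(6,3)·0.41^3·0.59^3 = 0.283099
  k=4: C(6,4)·0.41^4·0.59^2 = 0.147547
  k=5: C(6,5)·0.41^5·0.59^1 = 0.041013
  k=6: C(6,6)·0.41^6·0.59^0 = 0.004750
Total = 0.781948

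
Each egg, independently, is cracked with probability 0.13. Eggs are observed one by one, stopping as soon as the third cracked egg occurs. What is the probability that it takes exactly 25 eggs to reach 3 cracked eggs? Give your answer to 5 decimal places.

0.02832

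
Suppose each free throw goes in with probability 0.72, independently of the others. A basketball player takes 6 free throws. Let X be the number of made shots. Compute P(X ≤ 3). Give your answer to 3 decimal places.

X ~ Binomial(6, 0.72); P(X ≤ 3) = Σ C(6,k) p^k (1−p)^(6−k) over k:
  k=0: C(6,0)·0.72^0·0.28^6 = 0.00048
  k=1: C(6,1)·0.72^1·0.28^5 = 0.00743
  k=2: C(6,2)·0.72^2·0.28^4 = 0.04780
  k=3: C(6,3)·0.72^3·0.28^3 = 0.16387
Total = 0.21958

0.220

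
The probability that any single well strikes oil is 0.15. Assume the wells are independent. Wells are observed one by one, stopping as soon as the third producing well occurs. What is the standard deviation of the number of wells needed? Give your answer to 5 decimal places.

Y = total wells until the third success; negative binomial with r=3, p=0.15.
SD(Y) = √[r(1−p)/p²] = √(113.3333333) = 10.6458129

10.64581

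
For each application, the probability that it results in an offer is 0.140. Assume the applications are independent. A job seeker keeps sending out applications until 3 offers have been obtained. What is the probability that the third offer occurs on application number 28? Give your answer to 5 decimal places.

0.02219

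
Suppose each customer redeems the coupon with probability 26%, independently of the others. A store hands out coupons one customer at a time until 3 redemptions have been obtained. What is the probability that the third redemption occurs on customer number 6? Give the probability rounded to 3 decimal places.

0.071

Y = trial on which the third success occurs; negative binomial, r=3, p=0.26.
P(Y=6) = C(5,2) · p^3 · (1−p)^3
= 10 · 0.017576 · 0.40522 = 0.07122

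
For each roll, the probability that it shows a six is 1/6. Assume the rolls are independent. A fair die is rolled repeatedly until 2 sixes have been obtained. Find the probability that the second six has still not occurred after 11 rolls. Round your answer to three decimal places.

Needing more than 11 rolls ⇔ fewer than 2 successes in the first 11. With X ~ Binomial(11, 0.166667), P(Y > 11) = P(X ≤ 1).
  k=0: C(11,0)·0.166667^0·0.833333^11 = 0.13459
  k=1: C(11,1)·0.166667^1·0.833333^10 = 0.29609
P(X ≤ 1) = 0.43068

0.431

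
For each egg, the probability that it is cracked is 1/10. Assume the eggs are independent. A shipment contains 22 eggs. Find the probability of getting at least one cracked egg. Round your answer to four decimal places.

0.9015

P(at least one) = 1 − P(none) = 1 − (1 − 0.10)^22
= 1 − 0.098477 = 0.901523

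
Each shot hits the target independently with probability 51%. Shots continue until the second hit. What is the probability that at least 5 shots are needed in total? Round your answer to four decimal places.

Needing more than 4 shots ⇔ fewer than 2 successes in the first 4. With X ~ Binomial(4, 0.51), P(Y > 4) = P(X ≤ 1).
  k=0: C(4,0)·0.51^0·0.49^4 = 0.057648
  k=1: C(4,1)·0.51^1·0.49^3 = 0.240004
P(X ≤ 1) = 0.297652

0.2977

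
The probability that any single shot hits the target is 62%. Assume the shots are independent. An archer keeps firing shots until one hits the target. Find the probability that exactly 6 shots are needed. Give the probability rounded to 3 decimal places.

Geometric (trials to first success), p = 0.62.
P(Y = 6) = (1−p)^5 · p = 0.0079235 · 0.62 = 0.00491

0.005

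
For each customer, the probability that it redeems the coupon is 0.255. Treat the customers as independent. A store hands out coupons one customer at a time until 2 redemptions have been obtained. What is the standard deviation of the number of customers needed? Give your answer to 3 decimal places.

4.787

Y = total customers until the second success; negative binomial with r=2, p=0.255.
SD(Y) = √[r(1−p)/p²] = √(22.91426) = 4.78688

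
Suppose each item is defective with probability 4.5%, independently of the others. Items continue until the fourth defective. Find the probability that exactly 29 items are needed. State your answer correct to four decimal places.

Y = trial on which the fourth success occurs; negative binomial, r=4, p=0.045.
P(Y=29) = C(28,3) · p^4 · (1−p)^25
= 3276 · 4.1006e-06 · 0.31629 = 0.004249

0.0042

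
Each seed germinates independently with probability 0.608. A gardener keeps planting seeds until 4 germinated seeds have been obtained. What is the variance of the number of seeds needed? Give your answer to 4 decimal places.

4.2417

Y = total seeds until the fourth success; negative binomial with r=4, p=0.608.
Var(Y) = r(1−p)/p² = 4·0.392 / 0.608² = 4.241690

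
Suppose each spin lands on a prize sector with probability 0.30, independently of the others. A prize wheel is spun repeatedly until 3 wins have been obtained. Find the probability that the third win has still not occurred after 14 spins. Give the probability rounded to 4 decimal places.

Needing more than 14 spins ⇔ fewer than 3 successes in the first 14. With X ~ Binomial(14, 0.30), P(Y > 14) = P(X ≤ 2).
  k=0: C(14,0)·0.30^0·0.70^14 = 0.006782
  k=1: C(14,1)·0.30^1·0.70^13 = 0.040693
  k=2: C(14,2)·0.30^2·0.70^12 = 0.113360
P(X ≤ 2) = 0.160836

0.1608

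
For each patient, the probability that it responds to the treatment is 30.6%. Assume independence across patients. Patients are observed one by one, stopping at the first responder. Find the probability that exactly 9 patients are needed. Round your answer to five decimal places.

0.01647

Geometric (trials to first success), p = 0.306.
P(Y = 9) = (1−p)^8 · p = 0.053812 · 0.306 = 0.0164663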